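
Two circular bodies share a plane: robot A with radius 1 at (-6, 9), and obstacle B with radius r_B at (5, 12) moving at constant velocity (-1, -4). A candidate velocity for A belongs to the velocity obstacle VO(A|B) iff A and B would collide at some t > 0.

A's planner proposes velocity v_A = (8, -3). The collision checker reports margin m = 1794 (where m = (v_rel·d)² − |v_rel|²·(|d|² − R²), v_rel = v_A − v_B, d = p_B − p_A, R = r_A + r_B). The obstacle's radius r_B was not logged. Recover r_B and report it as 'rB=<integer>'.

m = 1794
d = (11, 3);  v_rel = (9, 1),  |v_rel|² = 82
v_rel×d = (9)·(3) − (1)·(11) = 16
since m = R²·82 − 16²:  R² = (256 + 1794) / 82 = 25
R = √25 = 5  ⇒  r_B = 5 − 1 = 4

rB=4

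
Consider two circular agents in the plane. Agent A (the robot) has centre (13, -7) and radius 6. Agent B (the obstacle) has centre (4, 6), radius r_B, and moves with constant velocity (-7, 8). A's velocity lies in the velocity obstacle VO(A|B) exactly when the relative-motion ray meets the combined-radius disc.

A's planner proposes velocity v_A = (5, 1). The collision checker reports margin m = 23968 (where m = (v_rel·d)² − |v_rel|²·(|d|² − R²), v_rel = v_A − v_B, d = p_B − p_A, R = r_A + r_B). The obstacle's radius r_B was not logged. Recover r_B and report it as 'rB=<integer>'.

m = 23968
d = (-9, 13);  v_rel = (12, -7),  |v_rel|² = 193
v_rel×d = (12)·(13) − (-7)·(-9) = 93
since m = R²·193 − 93²:  R² = (8649 + 23968) / 193 = 169
R = √169 = 13  ⇒  r_B = 13 − 6 = 7

rB=7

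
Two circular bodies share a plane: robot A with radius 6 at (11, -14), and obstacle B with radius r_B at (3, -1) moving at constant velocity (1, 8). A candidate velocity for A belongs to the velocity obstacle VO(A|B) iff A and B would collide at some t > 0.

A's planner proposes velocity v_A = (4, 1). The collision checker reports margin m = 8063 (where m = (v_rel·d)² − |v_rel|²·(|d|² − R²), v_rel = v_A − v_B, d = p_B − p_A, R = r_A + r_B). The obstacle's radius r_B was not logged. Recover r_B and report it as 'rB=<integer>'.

m = 8063
d = (-8, 13);  v_rel = (3, -7),  |v_rel|² = 58
v_rel×d = (3)·(13) − (-7)·(-8) = -17
since m = R²·58 − (-17)²:  R² = (289 + 8063) / 58 = 144
R = √144 = 12  ⇒  r_B = 12 − 6 = 6

rB=6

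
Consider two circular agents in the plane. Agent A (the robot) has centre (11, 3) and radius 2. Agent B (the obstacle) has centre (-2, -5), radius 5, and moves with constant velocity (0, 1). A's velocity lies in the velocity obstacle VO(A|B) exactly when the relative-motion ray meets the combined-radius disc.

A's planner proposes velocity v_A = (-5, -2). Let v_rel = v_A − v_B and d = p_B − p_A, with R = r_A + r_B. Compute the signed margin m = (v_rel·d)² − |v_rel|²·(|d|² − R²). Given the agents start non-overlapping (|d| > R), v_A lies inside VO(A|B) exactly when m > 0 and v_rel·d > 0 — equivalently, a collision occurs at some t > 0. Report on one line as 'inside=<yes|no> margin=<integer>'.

d = (-13, -8),  |d|² = 233;  R = 2+5 = 7,  c = 233−7² = 184
v_rel = (-5, -3),  |v_rel|² = 34;  v_rel·d = (-5)·(-13) + (-3)·(-8) = 89
34·t² − 178·t + 184 = 0  ⇒  m = 89² − 34·184 = 1665
m = 1665 > 0,  v_rel·d = 89 > 0  ⇒  inside

inside=yes margin=1665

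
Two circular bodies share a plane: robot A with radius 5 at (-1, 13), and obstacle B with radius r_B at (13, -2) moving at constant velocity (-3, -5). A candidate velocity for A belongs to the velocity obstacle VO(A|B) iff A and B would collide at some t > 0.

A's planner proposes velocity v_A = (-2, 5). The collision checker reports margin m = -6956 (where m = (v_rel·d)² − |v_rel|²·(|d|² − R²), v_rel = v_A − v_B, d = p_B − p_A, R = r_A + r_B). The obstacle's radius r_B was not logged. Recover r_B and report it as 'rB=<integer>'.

m = -6956
d = (14, -15);  v_rel = (1, 10),  |v_rel|² = 101
v_rel×d = (1)·(-15) − (10)·(14) = -155
since m = R²·101 − (-155)²:  R² = (24025 + -6956) / 101 = 169
R = √169 = 13  ⇒  r_B = 13 − 5 = 8

rB=8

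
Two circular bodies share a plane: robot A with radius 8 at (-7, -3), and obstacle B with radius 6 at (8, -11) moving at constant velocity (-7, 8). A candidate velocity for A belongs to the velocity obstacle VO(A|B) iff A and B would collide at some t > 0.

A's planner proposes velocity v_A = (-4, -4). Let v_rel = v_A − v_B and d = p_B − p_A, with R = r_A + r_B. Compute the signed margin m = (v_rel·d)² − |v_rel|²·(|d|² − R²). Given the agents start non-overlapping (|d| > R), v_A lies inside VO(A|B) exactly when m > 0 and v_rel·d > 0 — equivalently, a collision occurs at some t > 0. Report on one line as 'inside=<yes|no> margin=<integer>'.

d = (15, -8),  |d|² = 289;  R = 8+6 = 14,  c = 289−14² = 93
v_rel = (3, -12),  |v_rel|² = 153;  v_rel·d = (3)·(15) + (-12)·(-8) = 141
153·t² − 282·t + 93 = 0  ⇒  m = 141² − 153·93 = 5652
m = 5652 > 0,  v_rel·d = 141 > 0  ⇒  inside

inside=yes margin=5652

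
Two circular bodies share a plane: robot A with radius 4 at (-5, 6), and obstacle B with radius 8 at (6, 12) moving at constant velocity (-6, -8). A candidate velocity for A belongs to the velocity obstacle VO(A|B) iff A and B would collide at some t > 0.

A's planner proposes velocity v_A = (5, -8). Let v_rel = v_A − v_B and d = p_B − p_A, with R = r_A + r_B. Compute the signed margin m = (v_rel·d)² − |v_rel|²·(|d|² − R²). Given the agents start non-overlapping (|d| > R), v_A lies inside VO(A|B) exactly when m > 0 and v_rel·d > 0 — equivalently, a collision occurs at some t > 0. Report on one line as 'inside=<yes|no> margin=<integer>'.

d = (11, 6),  |d|² = 157;  R = 4+8 = 12,  c = 157−12² = 13
v_rel = (11, 0),  |v_rel|² = 121;  v_rel·d = (11)·(11) + (0)·(6) = 121
121·t² − 242·t + 13 = 0  ⇒  m = 121² − 121·13 = 13068
m = 13068 > 0,  v_rel·d = 121 > 0  ⇒  inside

inside=yes margin=13068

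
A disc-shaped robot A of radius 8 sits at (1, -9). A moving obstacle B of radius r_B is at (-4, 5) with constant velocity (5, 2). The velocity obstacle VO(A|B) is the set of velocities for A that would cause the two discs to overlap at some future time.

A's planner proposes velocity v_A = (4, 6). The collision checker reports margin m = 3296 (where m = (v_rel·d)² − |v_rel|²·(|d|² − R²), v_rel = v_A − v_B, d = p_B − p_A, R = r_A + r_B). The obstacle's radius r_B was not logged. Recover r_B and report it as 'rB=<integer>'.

m = 3296
d = (-5, 14);  v_rel = (-1, 4),  |v_rel|² = 17
v_rel×d = (-1)·(14) − (4)·(-5) = 6
since m = R²·17 − 6²:  R² = (36 + 3296) / 17 = 196
R = √196 = 14  ⇒  r_B = 14 − 8 = 6

rB=6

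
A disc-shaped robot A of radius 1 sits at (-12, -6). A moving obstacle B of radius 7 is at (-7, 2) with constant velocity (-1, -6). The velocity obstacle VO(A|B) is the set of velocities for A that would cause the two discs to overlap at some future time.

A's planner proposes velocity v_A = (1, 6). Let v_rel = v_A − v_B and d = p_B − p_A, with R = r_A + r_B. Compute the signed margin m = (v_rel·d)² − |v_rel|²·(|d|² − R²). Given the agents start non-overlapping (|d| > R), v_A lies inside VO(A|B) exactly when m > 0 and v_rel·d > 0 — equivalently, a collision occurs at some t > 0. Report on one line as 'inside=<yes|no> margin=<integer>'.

d = (5, 8),  |d|² = 89;  R = 1+7 = 8,  c = 89−8² = 25
v_rel = (2, 12),  |v_rel|² = 148;  v_rel·d = (2)·(5) + (12)·(8) = 106
148·t² − 212·t + 25 = 0  ⇒  m = 106² − 148·25 = 7536
m = 7536 > 0,  v_rel·d = 106 > 0  ⇒  inside

inside=yes margin=7536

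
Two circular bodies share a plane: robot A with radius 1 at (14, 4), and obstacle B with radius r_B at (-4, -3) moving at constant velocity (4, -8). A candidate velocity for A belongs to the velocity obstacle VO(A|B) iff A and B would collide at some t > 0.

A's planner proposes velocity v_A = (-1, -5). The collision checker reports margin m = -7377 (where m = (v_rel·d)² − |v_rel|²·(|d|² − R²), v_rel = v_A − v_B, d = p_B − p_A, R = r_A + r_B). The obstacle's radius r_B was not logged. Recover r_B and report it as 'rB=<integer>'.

m = -7377
d = (-18, -7);  v_rel = (-5, 3),  |v_rel|² = 34
v_rel×d = (-5)·(-7) − (3)·(-18) = 89
since m = R²·34 − 89²:  R² = (7921 + -7377) / 34 = 16
R = √16 = 4  ⇒  r_B = 4 − 1 = 3

rB=3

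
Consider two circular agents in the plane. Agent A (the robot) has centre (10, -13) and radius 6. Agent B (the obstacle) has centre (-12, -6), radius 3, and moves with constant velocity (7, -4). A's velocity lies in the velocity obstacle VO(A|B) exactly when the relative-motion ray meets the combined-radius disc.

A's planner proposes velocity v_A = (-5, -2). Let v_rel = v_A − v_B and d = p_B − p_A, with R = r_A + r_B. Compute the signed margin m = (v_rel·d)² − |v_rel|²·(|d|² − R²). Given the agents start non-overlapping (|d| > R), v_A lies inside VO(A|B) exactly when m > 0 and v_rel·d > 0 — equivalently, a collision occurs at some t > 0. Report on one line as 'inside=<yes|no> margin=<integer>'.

d = (-22, 7),  |d|² = 533;  R = 6+3 = 9,  c = 533−9² = 452
v_rel = (-12, 2),  |v_rel|² = 148;  v_rel·d = (-12)·(-22) + (2)·(7) = 278
148·t² − 556·t + 452 = 0  ⇒  m = 278² − 148·452 = 10388
m = 10388 > 0,  v_rel·d = 278 > 0  ⇒  inside

inside=yes margin=10388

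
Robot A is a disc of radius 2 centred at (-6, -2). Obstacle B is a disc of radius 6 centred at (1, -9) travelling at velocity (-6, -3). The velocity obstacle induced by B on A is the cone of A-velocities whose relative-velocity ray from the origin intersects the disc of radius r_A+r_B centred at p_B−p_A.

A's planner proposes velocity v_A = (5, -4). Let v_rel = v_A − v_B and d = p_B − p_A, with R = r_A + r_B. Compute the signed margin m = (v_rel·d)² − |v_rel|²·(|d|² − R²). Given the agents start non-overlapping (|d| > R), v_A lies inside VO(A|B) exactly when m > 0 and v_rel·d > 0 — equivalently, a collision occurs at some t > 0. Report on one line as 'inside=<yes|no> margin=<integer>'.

d = (7, -7),  |d|² = 98;  R = 2+6 = 8,  c = 98−8² = 34
v_rel = (11, -1),  |v_rel|² = 122;  v_rel·d = (11)·(7) + (-1)·(-7) = 84
122·t² − 168·t + 34 = 0  ⇒  m = 84² − 122·34 = 2908
m = 2908 > 0,  v_rel·d = 84 > 0  ⇒  inside

inside=yes margin=2908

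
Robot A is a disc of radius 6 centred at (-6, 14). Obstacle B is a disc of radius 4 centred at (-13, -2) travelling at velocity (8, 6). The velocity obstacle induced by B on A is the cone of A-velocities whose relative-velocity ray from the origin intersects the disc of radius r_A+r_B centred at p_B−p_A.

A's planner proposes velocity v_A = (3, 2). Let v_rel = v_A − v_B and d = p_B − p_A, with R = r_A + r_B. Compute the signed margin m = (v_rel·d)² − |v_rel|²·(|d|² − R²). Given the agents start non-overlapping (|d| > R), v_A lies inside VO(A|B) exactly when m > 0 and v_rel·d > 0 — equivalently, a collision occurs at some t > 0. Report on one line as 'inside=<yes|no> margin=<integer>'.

d = (-7, -16),  |d|² = 305;  R = 6+4 = 10,  c = 305−10² = 205
v_rel = (-5, -4),  |v_rel|² = 41;  v_rel·d = (-5)·(-7) + (-4)·(-16) = 99
41·t² − 198·t + 205 = 0  ⇒  m = 99² − 41·205 = 1396
m = 1396 > 0,  v_rel·d = 99 > 0  ⇒  inside

inside=yes margin=1396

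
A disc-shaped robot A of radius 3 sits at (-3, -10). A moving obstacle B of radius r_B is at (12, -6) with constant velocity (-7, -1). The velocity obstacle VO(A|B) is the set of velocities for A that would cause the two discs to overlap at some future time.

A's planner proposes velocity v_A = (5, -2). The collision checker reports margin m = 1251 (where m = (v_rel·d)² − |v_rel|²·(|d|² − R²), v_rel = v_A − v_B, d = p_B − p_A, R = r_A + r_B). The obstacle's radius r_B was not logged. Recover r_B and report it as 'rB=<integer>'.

m = 1251
d = (15, 4);  v_rel = (12, -1),  |v_rel|² = 145
v_rel×d = (12)·(4) − (-1)·(15) = 63
since m = R²·145 − 63²:  R² = (3969 + 1251) / 145 = 36
R = √36 = 6  ⇒  r_B = 6 − 3 = 3

rB=3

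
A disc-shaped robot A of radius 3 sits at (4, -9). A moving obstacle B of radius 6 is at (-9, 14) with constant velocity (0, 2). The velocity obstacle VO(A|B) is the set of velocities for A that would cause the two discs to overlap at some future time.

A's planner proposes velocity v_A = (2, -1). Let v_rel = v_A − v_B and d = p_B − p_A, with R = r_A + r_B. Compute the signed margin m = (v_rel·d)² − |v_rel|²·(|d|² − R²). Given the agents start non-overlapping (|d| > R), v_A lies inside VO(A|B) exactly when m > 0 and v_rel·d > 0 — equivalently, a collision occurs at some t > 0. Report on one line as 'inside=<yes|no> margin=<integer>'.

d = (-13, 23),  |d|² = 698;  R = 3+6 = 9,  c = 698−9² = 617
v_rel = (2, -3),  |v_rel|² = 13;  v_rel·d = (2)·(-13) + (-3)·(23) = -95
13·t² + 190·t + 617 = 0  ⇒  m = (-95)² − 13·617 = 1004
m = 1004 > 0,  v_rel·d = -95 < 0  ⇒  outside

inside=no margin=1004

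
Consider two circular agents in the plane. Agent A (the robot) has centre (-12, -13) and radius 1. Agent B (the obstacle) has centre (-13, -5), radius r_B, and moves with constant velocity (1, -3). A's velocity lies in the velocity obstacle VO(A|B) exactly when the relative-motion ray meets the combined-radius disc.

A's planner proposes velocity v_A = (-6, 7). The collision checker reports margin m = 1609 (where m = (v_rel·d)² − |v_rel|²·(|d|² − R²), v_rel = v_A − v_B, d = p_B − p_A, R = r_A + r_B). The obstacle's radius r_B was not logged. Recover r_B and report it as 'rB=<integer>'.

m = 1609
d = (-1, 8);  v_rel = (-7, 10),  |v_rel|² = 149
v_rel×d = (-7)·(8) − (10)·(-1) = -46
since m = R²·149 − (-46)²:  R² = (2116 + 1609) / 149 = 25
R = √25 = 5  ⇒  r_B = 5 − 1 = 4

rB=4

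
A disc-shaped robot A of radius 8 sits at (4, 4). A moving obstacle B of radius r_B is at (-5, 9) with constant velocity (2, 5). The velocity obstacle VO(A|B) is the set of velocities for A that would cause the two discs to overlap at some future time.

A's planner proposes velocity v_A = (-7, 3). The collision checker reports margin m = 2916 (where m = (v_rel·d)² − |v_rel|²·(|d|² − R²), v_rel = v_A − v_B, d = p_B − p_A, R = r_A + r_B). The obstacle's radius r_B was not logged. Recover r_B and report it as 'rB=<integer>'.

m = 2916
d = (-9, 5);  v_rel = (-9, -2),  |v_rel|² = 85
v_rel×d = (-9)·(5) − (-2)·(-9) = -63
since m = R²·85 − (-63)²:  R² = (3969 + 2916) / 85 = 81
R = √81 = 9  ⇒  r_B = 9 − 8 = 1

rB=1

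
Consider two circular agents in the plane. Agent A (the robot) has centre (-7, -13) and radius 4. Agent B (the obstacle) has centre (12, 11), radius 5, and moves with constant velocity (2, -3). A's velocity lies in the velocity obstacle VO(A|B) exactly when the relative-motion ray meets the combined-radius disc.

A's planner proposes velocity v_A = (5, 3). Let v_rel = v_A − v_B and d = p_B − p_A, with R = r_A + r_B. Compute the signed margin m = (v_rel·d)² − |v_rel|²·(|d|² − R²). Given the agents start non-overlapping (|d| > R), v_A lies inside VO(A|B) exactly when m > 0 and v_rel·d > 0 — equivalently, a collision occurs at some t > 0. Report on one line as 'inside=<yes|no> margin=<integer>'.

d = (19, 24),  |d|² = 937;  R = 4+5 = 9,  c = 937−9² = 856
v_rel = (3, 6),  |v_rel|² = 45;  v_rel·d = (3)·(19) + (6)·(24) = 201
45·t² − 402·t + 856 = 0  ⇒  m = 201² − 45·856 = 1881
m = 1881 > 0,  v_rel·d = 201 > 0  ⇒  inside

inside=yes margin=1881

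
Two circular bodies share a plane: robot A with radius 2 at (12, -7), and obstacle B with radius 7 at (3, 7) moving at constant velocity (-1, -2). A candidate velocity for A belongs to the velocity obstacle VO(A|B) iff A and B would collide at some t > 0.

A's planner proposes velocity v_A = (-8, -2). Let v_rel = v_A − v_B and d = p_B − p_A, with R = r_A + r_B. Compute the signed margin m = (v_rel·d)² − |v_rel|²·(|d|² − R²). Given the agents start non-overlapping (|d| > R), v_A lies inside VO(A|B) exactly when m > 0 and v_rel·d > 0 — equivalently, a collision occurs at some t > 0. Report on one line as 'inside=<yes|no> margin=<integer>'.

d = (-9, 14),  |d|² = 277;  R = 2+7 = 9,  c = 277−9² = 196
v_rel = (-7, 0),  |v_rel|² = 49;  v_rel·d = (-7)·(-9) + (0)·(14) = 63
49·t² − 126·t + 196 = 0  ⇒  m = 63² − 49·196 = -5635
m = -5635 < 0,  v_rel·d = 63 > 0  ⇒  outside

inside=no margin=-5635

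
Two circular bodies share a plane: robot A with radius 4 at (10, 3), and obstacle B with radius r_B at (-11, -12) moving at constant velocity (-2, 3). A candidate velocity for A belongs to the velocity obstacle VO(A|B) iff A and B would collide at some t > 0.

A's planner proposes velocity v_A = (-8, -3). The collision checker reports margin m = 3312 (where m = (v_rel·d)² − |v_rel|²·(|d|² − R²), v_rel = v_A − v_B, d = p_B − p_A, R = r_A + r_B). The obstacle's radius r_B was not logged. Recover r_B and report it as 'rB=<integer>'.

m = 3312
d = (-21, -15);  v_rel = (-6, -6),  |v_rel|² = 72
v_rel×d = (-6)·(-15) − (-6)·(-21) = -36
since m = R²·72 − (-36)²:  R² = (1296 + 3312) / 72 = 64
R = √64 = 8  ⇒  r_B = 8 − 4 = 4

rB=4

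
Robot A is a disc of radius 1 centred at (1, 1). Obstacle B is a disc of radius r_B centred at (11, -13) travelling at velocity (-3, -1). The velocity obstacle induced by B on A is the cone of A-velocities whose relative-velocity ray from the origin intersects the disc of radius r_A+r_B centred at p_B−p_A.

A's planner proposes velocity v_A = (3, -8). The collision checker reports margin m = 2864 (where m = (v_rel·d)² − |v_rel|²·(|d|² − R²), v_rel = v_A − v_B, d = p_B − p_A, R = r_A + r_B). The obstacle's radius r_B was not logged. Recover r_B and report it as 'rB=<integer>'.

m = 2864
d = (10, -14);  v_rel = (6, -7),  |v_rel|² = 85
v_rel×d = (6)·(-14) − (-7)·(10) = -14
since m = R²·85 − (-14)²:  R² = (196 + 2864) / 85 = 36
R = √36 = 6  ⇒  r_B = 6 − 1 = 5

rB=5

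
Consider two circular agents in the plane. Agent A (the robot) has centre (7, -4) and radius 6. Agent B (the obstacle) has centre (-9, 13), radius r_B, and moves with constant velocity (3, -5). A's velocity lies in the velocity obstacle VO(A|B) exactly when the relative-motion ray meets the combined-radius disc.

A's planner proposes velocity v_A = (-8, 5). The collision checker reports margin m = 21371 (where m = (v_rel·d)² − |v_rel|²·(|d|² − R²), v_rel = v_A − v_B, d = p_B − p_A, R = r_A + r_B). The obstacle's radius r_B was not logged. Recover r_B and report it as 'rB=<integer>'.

m = 21371
d = (-16, 17);  v_rel = (-11, 10),  |v_rel|² = 221
v_rel×d = (-11)·(17) − (10)·(-16) = -27
since m = R²·221 − (-27)²:  R² = (729 + 21371) / 221 = 100
R = √100 = 10  ⇒  r_B = 10 − 6 = 4

rB=4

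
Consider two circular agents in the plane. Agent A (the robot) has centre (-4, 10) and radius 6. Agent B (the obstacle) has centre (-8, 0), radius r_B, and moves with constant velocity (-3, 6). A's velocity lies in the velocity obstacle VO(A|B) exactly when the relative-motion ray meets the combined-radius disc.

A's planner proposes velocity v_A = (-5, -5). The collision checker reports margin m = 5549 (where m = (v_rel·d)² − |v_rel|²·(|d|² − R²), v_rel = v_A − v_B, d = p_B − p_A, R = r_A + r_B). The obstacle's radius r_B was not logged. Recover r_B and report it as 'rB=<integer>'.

m = 5549
d = (-4, -10);  v_rel = (-2, -11),  |v_rel|² = 125
v_rel×d = (-2)·(-10) − (-11)·(-4) = -24
since m = R²·125 − (-24)²:  R² = (576 + 5549) / 125 = 49
R = √49 = 7  ⇒  r_B = 7 − 6 = 1

rB=1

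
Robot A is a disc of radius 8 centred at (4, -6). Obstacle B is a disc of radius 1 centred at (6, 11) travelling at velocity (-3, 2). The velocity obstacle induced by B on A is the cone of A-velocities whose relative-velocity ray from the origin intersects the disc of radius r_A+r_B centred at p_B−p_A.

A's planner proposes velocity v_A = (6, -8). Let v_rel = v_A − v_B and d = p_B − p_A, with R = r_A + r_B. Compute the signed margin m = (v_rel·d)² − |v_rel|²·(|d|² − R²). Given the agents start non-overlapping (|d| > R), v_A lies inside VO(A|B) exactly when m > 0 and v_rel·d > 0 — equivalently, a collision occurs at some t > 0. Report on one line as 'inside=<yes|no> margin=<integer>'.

d = (2, 17),  |d|² = 293;  R = 8+1 = 9,  c = 293−9² = 212
v_rel = (9, -10),  |v_rel|² = 181;  v_rel·d = (9)·(2) + (-10)·(17) = -152
181·t² + 304·t + 212 = 0  ⇒  m = (-152)² − 181·212 = -15268
m = -15268 < 0,  v_rel·d = -152 < 0  ⇒  outside

inside=no margin=-15268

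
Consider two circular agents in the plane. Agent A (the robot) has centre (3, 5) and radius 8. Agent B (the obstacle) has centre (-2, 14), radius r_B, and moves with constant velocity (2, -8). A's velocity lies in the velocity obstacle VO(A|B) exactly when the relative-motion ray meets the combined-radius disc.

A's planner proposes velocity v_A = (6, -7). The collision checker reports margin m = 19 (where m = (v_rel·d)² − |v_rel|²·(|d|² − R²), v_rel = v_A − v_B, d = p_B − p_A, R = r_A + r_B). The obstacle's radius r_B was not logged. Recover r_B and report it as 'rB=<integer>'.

m = 19
d = (-5, 9);  v_rel = (4, 1),  |v_rel|² = 17
v_rel×d = (4)·(9) − (1)·(-5) = 41
since m = R²·17 − 41²:  R² = (1681 + 19) / 17 = 100
R = √100 = 10  ⇒  r_B = 10 − 8 = 2

rB=2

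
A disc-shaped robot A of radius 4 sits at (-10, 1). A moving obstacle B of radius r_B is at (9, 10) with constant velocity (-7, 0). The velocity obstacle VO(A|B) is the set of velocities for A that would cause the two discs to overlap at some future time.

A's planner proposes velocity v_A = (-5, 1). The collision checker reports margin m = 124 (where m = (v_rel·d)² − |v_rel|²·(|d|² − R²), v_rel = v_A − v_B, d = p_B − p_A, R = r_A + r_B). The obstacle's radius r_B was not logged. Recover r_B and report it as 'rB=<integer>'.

m = 124
d = (19, 9);  v_rel = (2, 1),  |v_rel|² = 5
v_rel×d = (2)·(9) − (1)·(19) = -1
since m = R²·5 − (-1)²:  R² = (1 + 124) / 5 = 25
R = √25 = 5  ⇒  r_B = 5 − 4 = 1

rB=1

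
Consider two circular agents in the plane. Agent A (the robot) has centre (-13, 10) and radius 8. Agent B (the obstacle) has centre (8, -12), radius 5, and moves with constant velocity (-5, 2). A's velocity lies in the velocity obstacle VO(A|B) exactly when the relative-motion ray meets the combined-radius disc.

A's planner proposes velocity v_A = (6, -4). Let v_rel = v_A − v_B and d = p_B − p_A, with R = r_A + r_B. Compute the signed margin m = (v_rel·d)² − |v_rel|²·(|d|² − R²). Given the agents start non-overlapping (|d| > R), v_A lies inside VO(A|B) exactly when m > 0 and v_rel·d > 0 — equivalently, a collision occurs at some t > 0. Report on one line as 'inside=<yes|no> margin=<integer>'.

d = (21, -22),  |d|² = 925;  R = 8+5 = 13,  c = 925−13² = 756
v_rel = (11, -6),  |v_rel|² = 157;  v_rel·d = (11)·(21) + (-6)·(-22) = 363
157·t² − 726·t + 756 = 0  ⇒  m = 363² − 157·756 = 13077
m = 13077 > 0,  v_rel·d = 363 > 0  ⇒  inside

inside=yes margin=13077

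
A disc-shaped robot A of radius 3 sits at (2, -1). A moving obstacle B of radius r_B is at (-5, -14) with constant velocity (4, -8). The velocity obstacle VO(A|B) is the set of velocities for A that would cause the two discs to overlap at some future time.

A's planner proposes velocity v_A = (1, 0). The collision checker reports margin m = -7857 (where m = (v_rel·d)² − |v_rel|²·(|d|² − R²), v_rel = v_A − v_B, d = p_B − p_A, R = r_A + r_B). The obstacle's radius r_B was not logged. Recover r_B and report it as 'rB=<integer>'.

m = -7857
d = (-7, -13);  v_rel = (-3, 8),  |v_rel|² = 73
v_rel×d = (-3)·(-13) − (8)·(-7) = 95
since m = R²·73 − 95²:  R² = (9025 + -7857) / 73 = 16
R = √16 = 4  ⇒  r_B = 4 − 3 = 1

rB=1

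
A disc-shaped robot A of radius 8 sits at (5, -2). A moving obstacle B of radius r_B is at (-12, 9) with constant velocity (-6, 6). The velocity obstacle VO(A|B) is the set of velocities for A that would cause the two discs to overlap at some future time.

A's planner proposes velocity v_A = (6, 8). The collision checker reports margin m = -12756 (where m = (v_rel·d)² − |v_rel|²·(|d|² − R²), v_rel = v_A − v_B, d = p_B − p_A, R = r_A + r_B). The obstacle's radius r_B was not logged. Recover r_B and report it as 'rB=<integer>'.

m = -12756
d = (-17, 11);  v_rel = (12, 2),  |v_rel|² = 148
v_rel×d = (12)·(11) − (2)·(-17) = 166
since m = R²·148 − 166²:  R² = (27556 + -12756) / 148 = 100
R = √100 = 10  ⇒  r_B = 10 − 8 = 2

rB=2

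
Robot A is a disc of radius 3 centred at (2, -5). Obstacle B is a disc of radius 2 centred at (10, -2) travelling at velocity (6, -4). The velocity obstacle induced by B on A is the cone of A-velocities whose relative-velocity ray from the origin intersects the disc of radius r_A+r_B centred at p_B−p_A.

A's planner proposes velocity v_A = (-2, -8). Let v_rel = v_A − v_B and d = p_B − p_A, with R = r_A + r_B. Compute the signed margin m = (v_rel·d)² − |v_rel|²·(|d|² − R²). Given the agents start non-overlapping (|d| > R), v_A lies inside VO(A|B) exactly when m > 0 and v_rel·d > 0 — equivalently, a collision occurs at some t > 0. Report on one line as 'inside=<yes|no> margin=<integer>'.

d = (8, 3),  |d|² = 73;  R = 3+2 = 5,  c = 73−5² = 48
v_rel = (-8, -4),  |v_rel|² = 80;  v_rel·d = (-8)·(8) + (-4)·(3) = -76
80·t² + 152·t + 48 = 0  ⇒  m = (-76)² − 80·48 = 1936
m = 1936 > 0,  v_rel·d = -76 < 0  ⇒  outside

inside=no margin=1936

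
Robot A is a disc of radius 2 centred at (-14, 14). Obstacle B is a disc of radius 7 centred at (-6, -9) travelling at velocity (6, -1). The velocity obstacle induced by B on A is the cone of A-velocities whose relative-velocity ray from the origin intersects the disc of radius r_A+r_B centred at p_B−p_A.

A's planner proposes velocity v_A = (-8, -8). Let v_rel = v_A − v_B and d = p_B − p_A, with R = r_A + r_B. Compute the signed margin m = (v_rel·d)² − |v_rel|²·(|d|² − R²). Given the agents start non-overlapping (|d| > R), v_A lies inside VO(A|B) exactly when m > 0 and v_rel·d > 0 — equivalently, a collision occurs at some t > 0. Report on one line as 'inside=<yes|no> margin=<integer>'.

d = (8, -23),  |d|² = 593;  R = 2+7 = 9,  c = 593−9² = 512
v_rel = (-14, -7),  |v_rel|² = 245;  v_rel·d = (-14)·(8) + (-7)·(-23) = 49
245·t² − 98·t + 512 = 0  ⇒  m = 49² − 245·512 = -123039
m = -123039 < 0,  v_rel·d = 49 > 0  ⇒  outside

inside=no margin=-123039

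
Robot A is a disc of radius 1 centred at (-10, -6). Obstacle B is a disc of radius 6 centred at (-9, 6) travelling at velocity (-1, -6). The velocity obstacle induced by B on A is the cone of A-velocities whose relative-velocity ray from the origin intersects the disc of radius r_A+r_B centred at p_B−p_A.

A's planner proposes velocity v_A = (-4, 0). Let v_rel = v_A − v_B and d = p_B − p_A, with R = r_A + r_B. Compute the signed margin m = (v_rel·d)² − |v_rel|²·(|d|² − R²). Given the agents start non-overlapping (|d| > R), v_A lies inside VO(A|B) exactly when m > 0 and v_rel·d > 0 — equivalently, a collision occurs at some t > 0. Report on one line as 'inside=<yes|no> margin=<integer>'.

d = (1, 12),  |d|² = 145;  R = 1+6 = 7,  c = 145−7² = 96
v_rel = (-3, 6),  |v_rel|² = 45;  v_rel·d = (-3)·(1) + (6)·(12) = 69
45·t² − 138·t + 96 = 0  ⇒  m = 69² − 45·96 = 441
m = 441 > 0,  v_rel·d = 69 > 0  ⇒  inside

inside=yes margin=441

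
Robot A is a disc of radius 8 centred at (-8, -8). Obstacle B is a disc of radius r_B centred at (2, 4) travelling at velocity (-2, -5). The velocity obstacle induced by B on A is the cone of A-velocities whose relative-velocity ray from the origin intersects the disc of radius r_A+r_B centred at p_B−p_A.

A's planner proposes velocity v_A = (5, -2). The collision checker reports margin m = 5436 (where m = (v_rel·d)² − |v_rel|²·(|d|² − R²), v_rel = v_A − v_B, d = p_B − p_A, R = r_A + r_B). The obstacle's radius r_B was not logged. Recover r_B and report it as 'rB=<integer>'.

m = 5436
d = (10, 12);  v_rel = (7, 3),  |v_rel|² = 58
v_rel×d = (7)·(12) − (3)·(10) = 54
since m = R²·58 − 54²:  R² = (2916 + 5436) / 58 = 144
R = √144 = 12  ⇒  r_B = 12 − 8 = 4

rB=4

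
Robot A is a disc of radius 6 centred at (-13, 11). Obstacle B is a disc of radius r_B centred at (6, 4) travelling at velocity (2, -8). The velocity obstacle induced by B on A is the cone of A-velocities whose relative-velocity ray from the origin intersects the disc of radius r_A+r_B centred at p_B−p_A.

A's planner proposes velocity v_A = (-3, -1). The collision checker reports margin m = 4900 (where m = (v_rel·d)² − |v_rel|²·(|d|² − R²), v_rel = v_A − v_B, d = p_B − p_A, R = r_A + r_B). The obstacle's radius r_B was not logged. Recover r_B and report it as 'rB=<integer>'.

m = 4900
d = (19, -7);  v_rel = (-5, 7),  |v_rel|² = 74
v_rel×d = (-5)·(-7) − (7)·(19) = -98
since m = R²·74 − (-98)²:  R² = (9604 + 4900) / 74 = 196
R = √196 = 14  ⇒  r_B = 14 − 6 = 8

rB=8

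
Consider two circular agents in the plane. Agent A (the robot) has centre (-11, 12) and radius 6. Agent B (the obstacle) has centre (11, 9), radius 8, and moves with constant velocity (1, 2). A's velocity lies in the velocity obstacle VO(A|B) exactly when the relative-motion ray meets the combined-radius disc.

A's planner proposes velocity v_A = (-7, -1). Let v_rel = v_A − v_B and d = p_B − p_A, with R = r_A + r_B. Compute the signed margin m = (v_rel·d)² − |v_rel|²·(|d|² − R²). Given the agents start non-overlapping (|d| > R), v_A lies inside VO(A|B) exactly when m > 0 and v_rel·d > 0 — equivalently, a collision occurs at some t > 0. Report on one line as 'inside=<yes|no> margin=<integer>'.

d = (22, -3),  |d|² = 493;  R = 6+8 = 14,  c = 493−14² = 297
v_rel = (-8, -3),  |v_rel|² = 73;  v_rel·d = (-8)·(22) + (-3)·(-3) = -167
73·t² + 334·t + 297 = 0  ⇒  m = (-167)² − 73·297 = 6208
m = 6208 > 0,  v_rel·d = -167 < 0  ⇒  outside

inside=no margin=6208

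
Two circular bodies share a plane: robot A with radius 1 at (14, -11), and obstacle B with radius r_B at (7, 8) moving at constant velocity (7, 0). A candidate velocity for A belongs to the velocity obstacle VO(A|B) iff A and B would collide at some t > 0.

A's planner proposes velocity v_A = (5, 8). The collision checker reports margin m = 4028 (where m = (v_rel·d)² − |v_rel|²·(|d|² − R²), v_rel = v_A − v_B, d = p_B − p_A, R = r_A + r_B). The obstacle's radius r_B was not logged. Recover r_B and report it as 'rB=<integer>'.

m = 4028
d = (-7, 19);  v_rel = (-2, 8),  |v_rel|² = 68
v_rel×d = (-2)·(19) − (8)·(-7) = 18
since m = R²·68 − 18²:  R² = (324 + 4028) / 68 = 64
R = √64 = 8  ⇒  r_B = 8 − 1 = 7

rB=7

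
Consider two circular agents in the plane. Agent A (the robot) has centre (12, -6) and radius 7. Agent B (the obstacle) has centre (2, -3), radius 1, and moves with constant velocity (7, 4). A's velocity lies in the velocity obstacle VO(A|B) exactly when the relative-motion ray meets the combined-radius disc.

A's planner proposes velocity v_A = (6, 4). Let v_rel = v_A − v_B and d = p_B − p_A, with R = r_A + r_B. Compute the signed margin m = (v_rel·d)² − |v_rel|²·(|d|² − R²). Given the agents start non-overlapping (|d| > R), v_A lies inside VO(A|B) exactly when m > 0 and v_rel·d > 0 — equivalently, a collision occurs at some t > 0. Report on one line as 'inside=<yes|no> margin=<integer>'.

d = (-10, 3),  |d|² = 109;  R = 7+1 = 8,  c = 109−8² = 45
v_rel = (-1, 0),  |v_rel|² = 1;  v_rel·d = (-1)·(-10) + (0)·(3) = 10
1·t² − 20·t + 45 = 0  ⇒  m = 10² − 1·45 = 55
m = 55 > 0,  v_rel·d = 10 > 0  ⇒  inside

inside=yes margin=55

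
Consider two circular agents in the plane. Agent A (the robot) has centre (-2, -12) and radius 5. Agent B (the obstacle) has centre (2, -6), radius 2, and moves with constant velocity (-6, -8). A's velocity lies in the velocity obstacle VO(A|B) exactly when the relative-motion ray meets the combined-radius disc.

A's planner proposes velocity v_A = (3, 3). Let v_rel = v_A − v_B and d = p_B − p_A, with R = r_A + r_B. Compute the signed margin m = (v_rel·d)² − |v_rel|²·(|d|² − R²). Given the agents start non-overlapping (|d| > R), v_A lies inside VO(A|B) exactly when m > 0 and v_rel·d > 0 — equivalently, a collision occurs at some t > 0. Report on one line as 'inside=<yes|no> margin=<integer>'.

d = (4, 6),  |d|² = 52;  R = 5+2 = 7,  c = 52−7² = 3
v_rel = (9, 11),  |v_rel|² = 202;  v_rel·d = (9)·(4) + (11)·(6) = 102
202·t² − 204·t + 3 = 0  ⇒  m = 102² − 202·3 = 9798
m = 9798 > 0,  v_rel·d = 102 > 0  ⇒  inside

inside=yes margin=9798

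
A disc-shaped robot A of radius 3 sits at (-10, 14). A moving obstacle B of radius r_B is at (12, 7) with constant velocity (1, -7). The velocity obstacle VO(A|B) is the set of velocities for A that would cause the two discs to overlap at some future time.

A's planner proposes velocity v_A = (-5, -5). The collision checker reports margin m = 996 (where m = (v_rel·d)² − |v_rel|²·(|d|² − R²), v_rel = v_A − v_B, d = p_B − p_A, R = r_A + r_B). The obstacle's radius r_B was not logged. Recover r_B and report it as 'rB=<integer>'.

m = 996
d = (22, -7);  v_rel = (-6, 2),  |v_rel|² = 40
v_rel×d = (-6)·(-7) − (2)·(22) = -2
since m = R²·40 − (-2)²:  R² = (4 + 996) / 40 = 25
R = √25 = 5  ⇒  r_B = 5 − 3 = 2

rB=2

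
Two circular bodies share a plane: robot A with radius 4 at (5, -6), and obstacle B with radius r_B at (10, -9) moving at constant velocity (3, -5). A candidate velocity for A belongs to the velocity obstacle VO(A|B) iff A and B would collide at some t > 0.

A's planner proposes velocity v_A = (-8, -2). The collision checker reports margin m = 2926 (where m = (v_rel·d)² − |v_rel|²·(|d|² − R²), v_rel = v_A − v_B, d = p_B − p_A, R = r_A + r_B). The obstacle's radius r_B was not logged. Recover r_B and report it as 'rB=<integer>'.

m = 2926
d = (5, -3);  v_rel = (-11, 3),  |v_rel|² = 130
v_rel×d = (-11)·(-3) − (3)·(5) = 18
since m = R²·130 − 18²:  R² = (324 + 2926) / 130 = 25
R = √25 = 5  ⇒  r_B = 5 − 4 = 1

rB=1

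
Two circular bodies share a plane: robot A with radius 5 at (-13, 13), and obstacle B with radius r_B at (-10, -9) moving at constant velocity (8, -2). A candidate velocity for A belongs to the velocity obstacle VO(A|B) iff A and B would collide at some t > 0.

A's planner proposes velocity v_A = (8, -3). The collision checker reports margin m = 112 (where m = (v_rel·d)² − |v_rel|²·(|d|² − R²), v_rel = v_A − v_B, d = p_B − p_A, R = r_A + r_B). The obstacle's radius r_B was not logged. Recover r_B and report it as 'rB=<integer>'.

m = 112
d = (3, -22);  v_rel = (0, -1),  |v_rel|² = 1
v_rel×d = (0)·(-22) − (-1)·(3) = 3
since m = R²·1 − 3²:  R² = (9 + 112) / 1 = 121
R = √121 = 11  ⇒  r_B = 11 − 5 = 6

rB=6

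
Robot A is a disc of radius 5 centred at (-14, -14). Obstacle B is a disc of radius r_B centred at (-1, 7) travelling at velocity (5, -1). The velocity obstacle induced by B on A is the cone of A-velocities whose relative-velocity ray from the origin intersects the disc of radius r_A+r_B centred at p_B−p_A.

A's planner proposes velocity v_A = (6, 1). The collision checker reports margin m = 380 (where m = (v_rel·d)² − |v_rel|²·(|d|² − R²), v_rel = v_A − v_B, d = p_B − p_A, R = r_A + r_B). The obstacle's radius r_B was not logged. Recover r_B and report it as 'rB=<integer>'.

m = 380
d = (13, 21);  v_rel = (1, 2),  |v_rel|² = 5
v_rel×d = (1)·(21) − (2)·(13) = -5
since m = R²·5 − (-5)²:  R² = (25 + 380) / 5 = 81
R = √81 = 9  ⇒  r_B = 9 − 5 = 4

rB=4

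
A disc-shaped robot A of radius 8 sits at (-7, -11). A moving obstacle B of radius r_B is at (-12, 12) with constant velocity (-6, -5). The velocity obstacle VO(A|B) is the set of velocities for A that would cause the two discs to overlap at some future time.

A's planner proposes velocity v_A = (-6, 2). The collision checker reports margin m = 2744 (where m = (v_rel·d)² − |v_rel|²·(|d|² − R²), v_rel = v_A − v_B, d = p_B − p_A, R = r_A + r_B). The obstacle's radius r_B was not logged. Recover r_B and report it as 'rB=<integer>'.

m = 2744
d = (-5, 23);  v_rel = (0, 7),  |v_rel|² = 49
v_rel×d = (0)·(23) − (7)·(-5) = 35
since m = R²·49 − 35²:  R² = (1225 + 2744) / 49 = 81
R = √81 = 9  ⇒  r_B = 9 − 8 = 1

rB=1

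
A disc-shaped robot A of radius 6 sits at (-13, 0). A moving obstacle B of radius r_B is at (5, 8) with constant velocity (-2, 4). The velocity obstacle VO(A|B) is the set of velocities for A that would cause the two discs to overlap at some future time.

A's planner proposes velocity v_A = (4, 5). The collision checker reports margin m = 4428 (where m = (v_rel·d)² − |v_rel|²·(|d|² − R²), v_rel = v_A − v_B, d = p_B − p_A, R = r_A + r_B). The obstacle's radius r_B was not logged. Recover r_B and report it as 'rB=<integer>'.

m = 4428
d = (18, 8);  v_rel = (6, 1),  |v_rel|² = 37
v_rel×d = (6)·(8) − (1)·(18) = 30
since m = R²·37 − 30²:  R² = (900 + 4428) / 37 = 144
R = √144 = 12  ⇒  r_B = 12 − 6 = 6

rB=6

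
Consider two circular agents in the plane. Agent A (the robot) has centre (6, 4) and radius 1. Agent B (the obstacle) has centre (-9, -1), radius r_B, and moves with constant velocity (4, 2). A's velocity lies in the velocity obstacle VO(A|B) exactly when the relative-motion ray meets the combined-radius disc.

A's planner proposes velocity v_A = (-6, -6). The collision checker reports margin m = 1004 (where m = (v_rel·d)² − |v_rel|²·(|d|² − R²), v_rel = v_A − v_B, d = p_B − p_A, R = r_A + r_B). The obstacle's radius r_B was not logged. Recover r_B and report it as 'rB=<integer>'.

m = 1004
d = (-15, -5);  v_rel = (-10, -8),  |v_rel|² = 164
v_rel×d = (-10)·(-5) − (-8)·(-15) = -70
since m = R²·164 − (-70)²:  R² = (4900 + 1004) / 164 = 36
R = √36 = 6  ⇒  r_B = 6 − 1 = 5

rB=5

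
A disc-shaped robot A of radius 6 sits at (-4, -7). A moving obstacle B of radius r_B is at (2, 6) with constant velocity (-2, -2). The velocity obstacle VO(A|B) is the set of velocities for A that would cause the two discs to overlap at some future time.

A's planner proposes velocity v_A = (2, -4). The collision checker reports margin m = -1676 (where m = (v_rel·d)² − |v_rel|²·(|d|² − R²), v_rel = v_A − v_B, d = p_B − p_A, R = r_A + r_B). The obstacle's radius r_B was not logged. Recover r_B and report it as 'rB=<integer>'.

m = -1676
d = (6, 13);  v_rel = (4, -2),  |v_rel|² = 20
v_rel×d = (4)·(13) − (-2)·(6) = 64
since m = R²·20 − 64²:  R² = (4096 + -1676) / 20 = 121
R = √121 = 11  ⇒  r_B = 11 − 6 = 5

rB=5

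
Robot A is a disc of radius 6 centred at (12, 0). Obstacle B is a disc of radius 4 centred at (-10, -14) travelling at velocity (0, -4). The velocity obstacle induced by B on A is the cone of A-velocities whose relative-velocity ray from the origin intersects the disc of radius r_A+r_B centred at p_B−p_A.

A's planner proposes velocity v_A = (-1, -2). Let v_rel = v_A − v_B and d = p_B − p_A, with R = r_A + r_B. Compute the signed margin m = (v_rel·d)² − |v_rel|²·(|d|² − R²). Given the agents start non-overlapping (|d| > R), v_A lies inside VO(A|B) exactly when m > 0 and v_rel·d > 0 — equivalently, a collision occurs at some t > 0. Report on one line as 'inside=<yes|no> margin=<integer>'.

d = (-22, -14),  |d|² = 680;  R = 6+4 = 10,  c = 680−10² = 580
v_rel = (-1, 2),  |v_rel|² = 5;  v_rel·d = (-1)·(-22) + (2)·(-14) = -6
5·t² + 12·t + 580 = 0  ⇒  m = (-6)² − 5·580 = -2864
m = -2864 < 0,  v_rel·d = -6 < 0  ⇒  outside

inside=no margin=-2864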